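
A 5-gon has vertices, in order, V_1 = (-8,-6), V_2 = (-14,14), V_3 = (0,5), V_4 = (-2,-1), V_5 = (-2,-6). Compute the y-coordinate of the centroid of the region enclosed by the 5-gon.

Apply Gauss's area formula. First the cross-terms c_i = x_i·y_{i+1} − x_{i+1}·y_i:
  -196, -70, 10, 10, -36  ⇒  2A = -282, A = -141.
Then Σ (y_i + y_{i+1})·c_i = -2496, so ȳ = -2496 / (6·(-141)) = 416/141.

416/141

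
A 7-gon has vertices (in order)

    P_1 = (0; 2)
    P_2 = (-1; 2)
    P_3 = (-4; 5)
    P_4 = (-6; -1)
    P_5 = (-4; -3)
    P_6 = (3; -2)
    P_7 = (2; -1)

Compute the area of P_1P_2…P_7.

37.5

P_1→P_2: (0)(2) − (-1)(2) = 2
P_2→P_3: (-1)(5) − (-4)(2) = 3
P_3→P_4: (-4)(-1) − (-6)(5) = 34
P_4→P_5: (-6)(-3) − (-4)(-1) = 14
P_5→P_6: (-4)(-2) − (3)(-3) = 17
P_6→P_7: (3)(-1) − (2)(-2) = 1
P_7→P_1: (2)(2) − (0)(-1) = 4
Σ = 75
Area = |Σ|/2 = 37.5.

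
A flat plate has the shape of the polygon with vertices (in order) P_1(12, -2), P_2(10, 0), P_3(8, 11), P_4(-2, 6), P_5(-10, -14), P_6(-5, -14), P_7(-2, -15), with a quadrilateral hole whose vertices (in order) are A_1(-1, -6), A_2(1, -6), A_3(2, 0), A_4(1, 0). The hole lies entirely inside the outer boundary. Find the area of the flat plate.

Outer boundary:
Cross-terms: 20, 110, 70, 88, 70, 47, 184  ⇒  Σ = 589
Area = |Σ|/2 = 294.5.
Hole:
A_1→A_2: (-1)(-6) − (1)(-6) = 12
A_2→A_3: (1)(0) − (2)(-6) = 12
A_3→A_4: (2)(0) − (1)(0) = 0
A_4→A_1: (1)(-6) − (-1)(0) = -6
Σ = 18
Area = |Σ|/2 = 9.
Net area = 294.5 − 9 = 285.5.

285.5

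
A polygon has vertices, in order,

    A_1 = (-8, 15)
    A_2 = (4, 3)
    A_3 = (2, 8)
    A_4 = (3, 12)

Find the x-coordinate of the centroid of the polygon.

Apply the surveyor's formula. First the cross-terms c_i = x_i·y_{i+1} − x_{i+1}·y_i:
  -84, 26, 0, 141  ⇒  2A = 83, A = 41.5.
Then Σ (x_i + x_{i+1})·c_i = -213, so x̄ = -213 / (6·41.5) = -71/83.

-71/83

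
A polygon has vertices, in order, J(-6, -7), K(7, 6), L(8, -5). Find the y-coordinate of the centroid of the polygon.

-2

Apply the surveyor's formula. First the cross-terms c_i = x_i·y_{i+1} − x_{i+1}·y_i:
  13, -83, -86  ⇒  2A = -156, A = -78.
Then Σ (y_i + y_{i+1})·c_i = 936, so ȳ = 936 / (6·(-78)) = -2.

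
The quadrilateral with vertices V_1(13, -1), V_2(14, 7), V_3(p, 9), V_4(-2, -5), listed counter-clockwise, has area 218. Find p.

-10

The doubled signed area Σ (x_i y_{i+1} − x_{i+1} y_i) is linear in p.
With p=0 it equals 316; the coefficient of p is -12 (from the two edges through V_3).
So -12·p + 316 = 2·218 = 436 ⇒ p = -10.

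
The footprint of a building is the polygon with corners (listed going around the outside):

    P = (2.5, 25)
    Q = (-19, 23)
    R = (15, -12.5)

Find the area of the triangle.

Apply Gauss's area formula: 2A = Σ (x_i·y_{i+1} − x_{i+1}·y_i), indices taken mod 3.
P→Q: (2.5)(23) − (-19)(25) = 532.5
Q→R: (-19)(-12.5) − (15)(23) = -107.5
R→P: (15)(25) − (2.5)(-12.5) = 406.25
Σ = 831.25
Area = |Σ|/2 = 415.625.

415.625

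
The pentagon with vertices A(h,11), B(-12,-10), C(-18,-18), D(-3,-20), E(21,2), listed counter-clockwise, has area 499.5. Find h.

Write out the shoelace sum; only the two edges meeting at A involve h:
2·Area = [(21·11 − h·2) + (h·(-10) − (-12)·11)] + 756
       = -12·h + 1119 = 999
⇒ h = 10.

10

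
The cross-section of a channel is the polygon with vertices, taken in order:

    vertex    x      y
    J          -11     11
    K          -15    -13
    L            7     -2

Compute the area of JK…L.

242

Apply Gauss's area formula: 2A = Σ (x_i·y_{i+1} − x_{i+1}·y_i), indices taken mod 3.
Cross-terms: 308, 121, 55  ⇒  Σ = 484
Area = |Σ|/2 = 242.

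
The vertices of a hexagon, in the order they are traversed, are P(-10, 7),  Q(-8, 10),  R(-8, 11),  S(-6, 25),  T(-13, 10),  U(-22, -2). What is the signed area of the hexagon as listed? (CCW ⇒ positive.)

Σ = (-44) + (-8) + (-134) + (265) + (246) + (-174) = 151
Signed area = Σ/2 = 75.5 (positive ⇒ counter-clockwise traversal).

75.5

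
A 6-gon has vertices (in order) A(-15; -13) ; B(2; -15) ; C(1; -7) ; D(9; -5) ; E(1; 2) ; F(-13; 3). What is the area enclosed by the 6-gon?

Apply the shoelace (surveyor's) formula: 2A = Σ (x_i·y_{i+1} − x_{i+1}·y_i), indices taken mod 6.
Σ = (251) + (1) + (58) + (23) + (29) + (214) = 576
Area = |Σ|/2 = 288.

288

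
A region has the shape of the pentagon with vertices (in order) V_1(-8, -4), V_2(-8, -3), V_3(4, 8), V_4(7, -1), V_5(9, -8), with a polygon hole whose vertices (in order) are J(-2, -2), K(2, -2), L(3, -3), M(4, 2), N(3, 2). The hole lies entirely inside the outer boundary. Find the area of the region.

Outer boundary:
Cross-terms: -8, -52, -60, -47, -100  ⇒  Σ = -267
Area = |Σ|/2 = 133.5.
Hole:
Apply Gauss's area formula: 2A = Σ (x_i·y_{i+1} − x_{i+1}·y_i), indices taken mod 5.
J→K: (-2)(-2) − (2)(-2) = 8
K→L: (2)(-3) − (3)(-2) = 0
L→M: (3)(2) − (4)(-3) = 18
M→N: (4)(2) − (3)(2) = 2
N→J: (3)(-2) − (-2)(2) = -2
Σ = 26
Area = |Σ|/2 = 13.
Net area = 133.5 − 13 = 120.5.

120.5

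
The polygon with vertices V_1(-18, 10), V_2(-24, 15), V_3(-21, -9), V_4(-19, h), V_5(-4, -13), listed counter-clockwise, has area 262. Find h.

-13

The doubled signed area Σ (x_i y_{i+1} − x_{i+1} y_i) is linear in h.
With h=0 it equals 303; the coefficient of h is -17 (from the two edges through V_4).
So -17·h + 303 = 2·262 = 524 ⇒ h = -13.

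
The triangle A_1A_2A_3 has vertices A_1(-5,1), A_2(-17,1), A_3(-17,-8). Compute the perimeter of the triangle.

|A_1A_2| = √((-12)² + (0)²) = √144 = 12
|A_2A_3| = √((0)² + (-9)²) = √81 = 9
|A_3A_1| = √((12)² + (9)²) = √225 = 15
Perimeter = 12 + 9 + 15 = 36.

36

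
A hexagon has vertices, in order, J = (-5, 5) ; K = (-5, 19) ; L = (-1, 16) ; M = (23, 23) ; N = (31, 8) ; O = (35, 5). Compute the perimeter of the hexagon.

|JK| = √((0)² + (14)²) = √196 = 14
|KL| = √((4)² + (-3)²) = √25 = 5
|LM| = √((24)² + (7)²) = √625 = 25
|MN| = √((8)² + (-15)²) = √289 = 17
|NO| = √((4)² + (-3)²) = √25 = 5
|OJ| = √((-40)² + (0)²) = √1600 = 40
Perimeter = 14 + 5 + 25 + 17 + 5 + 40 = 106.

106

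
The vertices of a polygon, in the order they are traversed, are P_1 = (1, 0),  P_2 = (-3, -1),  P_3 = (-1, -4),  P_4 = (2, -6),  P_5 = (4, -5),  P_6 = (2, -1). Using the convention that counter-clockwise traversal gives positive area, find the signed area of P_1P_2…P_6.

Apply the surveyor's formula: 2A = Σ (x_i·y_{i+1} − x_{i+1}·y_i), indices taken mod 6.
Σ = (-1) + (11) + (14) + (14) + (6) + (1) = 45
Signed area = Σ/2 = 22.5 (positive ⇒ counter-clockwise traversal).

22.5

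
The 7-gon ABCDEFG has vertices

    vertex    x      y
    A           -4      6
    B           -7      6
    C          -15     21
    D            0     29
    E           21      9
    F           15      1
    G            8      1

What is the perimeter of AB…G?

|AB| = √((-3)² + (0)²) = √9 = 3
|BC| = √((-8)² + (15)²) = √289 = 17
|CD| = √((15)² + (8)²) = √289 = 17
|DE| = √((21)² + (-20)²) = √841 = 29
|EF| = √((-6)² + (-8)²) = √100 = 10
|FG| = √((-7)² + (0)²) = √49 = 7
|GA| = √((-12)² + (5)²) = √169 = 13
Perimeter = 3 + 17 + 17 + 29 + 10 + 7 + 13 = 96.

96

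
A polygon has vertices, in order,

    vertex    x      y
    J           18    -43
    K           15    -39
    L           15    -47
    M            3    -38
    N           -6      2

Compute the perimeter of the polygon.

120

|JK| = √((-3)² + (4)²) = √25 = 5
|KL| = √((0)² + (-8)²) = √64 = 8
|LM| = √((-12)² + (9)²) = √225 = 15
|MN| = √((-9)² + (40)²) = √1681 = 41
|NJ| = √((24)² + (-45)²) = √2601 = 51
Perimeter = 5 + 8 + 15 + 41 + 51 = 120.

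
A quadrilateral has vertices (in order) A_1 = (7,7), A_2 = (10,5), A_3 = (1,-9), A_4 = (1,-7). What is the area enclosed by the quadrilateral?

Apply the surveyor's formula: 2A = Σ (x_i·y_{i+1} − x_{i+1}·y_i), indices taken mod 4.
Σ = (-35) + (-95) + (2) + (56) = -72
Area = |Σ|/2 = 36.

36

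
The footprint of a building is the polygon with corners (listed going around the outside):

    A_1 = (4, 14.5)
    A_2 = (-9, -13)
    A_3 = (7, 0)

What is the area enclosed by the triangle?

135.5

Cross-terms: 78.5, 91, 101.5  ⇒  Σ = 271
Area = |Σ|/2 = 135.5.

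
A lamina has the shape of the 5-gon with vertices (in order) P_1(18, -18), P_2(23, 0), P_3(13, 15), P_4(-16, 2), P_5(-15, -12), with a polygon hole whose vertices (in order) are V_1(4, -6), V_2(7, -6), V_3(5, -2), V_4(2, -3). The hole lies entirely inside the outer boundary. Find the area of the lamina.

855

Outer boundary:
P_1→P_2: (18)(0) − (23)(-18) = 414
P_2→P_3: (23)(15) − (13)(0) = 345
P_3→P_4: (13)(2) − (-16)(15) = 266
P_4→P_5: (-16)(-12) − (-15)(2) = 222
P_5→P_1: (-15)(-18) − (18)(-12) = 486
Σ = 1733
Area = |Σ|/2 = 866.5.
Hole:
Apply the shoelace formula: 2A = Σ (x_i·y_{i+1} − x_{i+1}·y_i), indices taken mod 4.
Σ = (18) + (16) + (-11) + (0) = 23
Area = |Σ|/2 = 11.5.
Net area = 866.5 − 11.5 = 855.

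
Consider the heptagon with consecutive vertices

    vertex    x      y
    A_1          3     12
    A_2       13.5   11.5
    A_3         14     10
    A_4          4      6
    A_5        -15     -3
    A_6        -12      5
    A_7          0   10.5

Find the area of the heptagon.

A_1→A_2: (3)(11.5) − (13.5)(12) = -127.5
A_2→A_3: (13.5)(10) − (14)(11.5) = -26
A_3→A_4: (14)(6) − (4)(10) = 44
A_4→A_5: (4)(-3) − (-15)(6) = 78
A_5→A_6: (-15)(5) − (-12)(-3) = -111
A_6→A_7: (-12)(10.5) − (0)(5) = -126
A_7→A_1: (0)(12) − (3)(10.5) = -31.5
Σ = -300
Area = |Σ|/2 = 150.

150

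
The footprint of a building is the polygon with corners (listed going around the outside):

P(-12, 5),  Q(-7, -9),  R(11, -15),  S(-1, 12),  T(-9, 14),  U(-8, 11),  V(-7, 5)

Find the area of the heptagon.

316.5

Apply the shoelace (surveyor's) formula: 2A = Σ (x_i·y_{i+1} − x_{i+1}·y_i), indices taken mod 7.
Σ = (143) + (204) + (117) + (94) + (13) + (37) + (25) = 633
Area = |Σ|/2 = 316.5.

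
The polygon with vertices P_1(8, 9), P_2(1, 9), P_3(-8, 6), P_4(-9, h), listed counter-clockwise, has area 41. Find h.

2

Write out the shoelace sum; only the two edges meeting at P_4 involve h:
2·Area = [((-8)·h − (-9)·6) + ((-9)·9 − 8·h)] + 141
       = -16·h + 114 = 82
⇒ h = 2.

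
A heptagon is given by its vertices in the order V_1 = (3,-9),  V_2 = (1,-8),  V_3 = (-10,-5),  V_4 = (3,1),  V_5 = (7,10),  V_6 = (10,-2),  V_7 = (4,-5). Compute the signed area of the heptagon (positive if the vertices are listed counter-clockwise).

-124.5

V_1→V_2: (3)(-8) − (1)(-9) = -15
V_2→V_3: (1)(-5) − (-10)(-8) = -85
V_3→V_4: (-10)(1) − (3)(-5) = 5
V_4→V_5: (3)(10) − (7)(1) = 23
V_5→V_6: (7)(-2) − (10)(10) = -114
V_6→V_7: (10)(-5) − (4)(-2) = -42
V_7→V_1: (4)(-9) − (3)(-5) = -21
Σ = -249
Signed area = Σ/2 = -124.5 (negative ⇒ clockwise traversal).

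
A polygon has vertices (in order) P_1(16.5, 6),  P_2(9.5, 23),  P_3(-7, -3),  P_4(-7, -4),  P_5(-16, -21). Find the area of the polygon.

Apply the shoelace (surveyor's) formula: 2A = Σ (x_i·y_{i+1} − x_{i+1}·y_i), indices taken mod 5.
Cross-terms: 322.5, 132.5, 7, 83, 250.5  ⇒  Σ = 795.5
Area = |Σ|/2 = 397.75.

397.75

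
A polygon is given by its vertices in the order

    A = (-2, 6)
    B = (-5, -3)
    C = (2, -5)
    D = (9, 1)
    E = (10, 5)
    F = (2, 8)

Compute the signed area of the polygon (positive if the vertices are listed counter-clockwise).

Apply the shoelace formula: 2A = Σ (x_i·y_{i+1} − x_{i+1}·y_i), indices taken mod 6.
Cross-terms: 36, 31, 47, 35, 70, 28  ⇒  Σ = 247
Signed area = Σ/2 = 123.5 (positive ⇒ counter-clockwise traversal).

123.5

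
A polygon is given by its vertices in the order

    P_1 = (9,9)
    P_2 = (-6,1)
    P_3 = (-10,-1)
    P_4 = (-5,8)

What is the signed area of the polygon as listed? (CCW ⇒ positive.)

-61.5

Cross-terms: 63, 16, -85, -117  ⇒  Σ = -123
Signed area = Σ/2 = -61.5 (negative ⇒ clockwise traversal).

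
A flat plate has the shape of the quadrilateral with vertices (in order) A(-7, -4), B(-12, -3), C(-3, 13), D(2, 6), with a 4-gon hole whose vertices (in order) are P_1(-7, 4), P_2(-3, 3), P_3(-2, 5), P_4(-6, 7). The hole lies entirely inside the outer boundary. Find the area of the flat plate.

Outer boundary:
Apply the shoelace (surveyor's) formula: 2A = Σ (x_i·y_{i+1} − x_{i+1}·y_i), indices taken mod 4.
Cross-terms: -27, -165, -44, 34  ⇒  Σ = -202
Area = |Σ|/2 = 101.
Hole:
Σ = (-9) + (-9) + (16) + (25) = 23
Area = |Σ|/2 = 11.5.
Net area = 101 − 11.5 = 89.5.

89.5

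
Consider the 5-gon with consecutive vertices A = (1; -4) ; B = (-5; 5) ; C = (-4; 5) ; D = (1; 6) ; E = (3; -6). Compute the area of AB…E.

39.5

Cross-terms: -15, -5, -29, -24, -6  ⇒  Σ = -79
Area = |Σ|/2 = 39.5.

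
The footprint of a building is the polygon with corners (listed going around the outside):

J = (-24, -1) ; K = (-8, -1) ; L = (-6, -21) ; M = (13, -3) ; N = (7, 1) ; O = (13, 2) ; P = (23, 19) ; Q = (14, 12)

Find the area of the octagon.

Apply the shoelace formula: 2A = Σ (x_i·y_{i+1} − x_{i+1}·y_i), indices taken mod 8.
Σ = (16) + (162) + (291) + (34) + (1) + (201) + (10) + (274) = 989
Area = |Σ|/2 = 494.5.

494.5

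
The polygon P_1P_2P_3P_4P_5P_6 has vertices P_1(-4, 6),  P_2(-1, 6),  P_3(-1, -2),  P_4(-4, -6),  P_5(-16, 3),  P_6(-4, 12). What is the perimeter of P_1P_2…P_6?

52

|P_1P_2| = √((3)² + (0)²) = √9 = 3
|P_2P_3| = √((0)² + (-8)²) = √64 = 8
|P_3P_4| = √((-3)² + (-4)²) = √25 = 5
|P_4P_5| = √((-12)² + (9)²) = √225 = 15
|P_5P_6| = √((12)² + (9)²) = √225 = 15
|P_6P_1| = √((0)² + (-6)²) = √36 = 6
Perimeter = 3 + 8 + 5 + 15 + 15 + 6 = 52.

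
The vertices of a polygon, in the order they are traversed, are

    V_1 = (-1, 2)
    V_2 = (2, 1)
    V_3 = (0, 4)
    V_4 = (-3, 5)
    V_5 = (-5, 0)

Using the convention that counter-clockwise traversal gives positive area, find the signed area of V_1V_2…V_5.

15

Apply the shoelace (surveyor's) formula: 2A = Σ (x_i·y_{i+1} − x_{i+1}·y_i), indices taken mod 5.
Σ = (-5) + (8) + (12) + (25) + (-10) = 30
Signed area = Σ/2 = 15 (positive ⇒ counter-clockwise traversal).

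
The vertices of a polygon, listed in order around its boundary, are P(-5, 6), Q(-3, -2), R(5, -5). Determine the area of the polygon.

29

Apply the surveyor's formula: 2A = Σ (x_i·y_{i+1} − x_{i+1}·y_i), indices taken mod 3.
Cross-terms: 28, 25, 5  ⇒  Σ = 58
Area = |Σ|/2 = 29.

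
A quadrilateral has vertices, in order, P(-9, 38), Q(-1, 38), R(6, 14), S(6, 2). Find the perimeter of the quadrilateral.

84

|PQ| = √((8)² + (0)²) = √64 = 8
|QR| = √((7)² + (-24)²) = √625 = 25
|RS| = √((0)² + (-12)²) = √144 = 12
|SP| = √((-15)² + (36)²) = √1521 = 39
Perimeter = 8 + 25 + 12 + 39 = 84.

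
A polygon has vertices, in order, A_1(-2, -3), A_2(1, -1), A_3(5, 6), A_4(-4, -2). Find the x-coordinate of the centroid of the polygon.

Apply the surveyor's formula. First the cross-terms c_i = x_i·y_{i+1} − x_{i+1}·y_i:
  5, 11, 14, 8  ⇒  2A = 38, A = 19.
Then Σ (x_i + x_{i+1})·c_i = 27, so x̄ = 27 / (6·19) = 9/38.

9/38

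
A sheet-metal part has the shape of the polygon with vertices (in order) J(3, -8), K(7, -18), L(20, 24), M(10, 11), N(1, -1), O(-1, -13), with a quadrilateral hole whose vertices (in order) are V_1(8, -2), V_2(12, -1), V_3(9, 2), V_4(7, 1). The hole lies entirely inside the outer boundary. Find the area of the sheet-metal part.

Outer boundary:
Apply Gauss's area formula: 2A = Σ (x_i·y_{i+1} − x_{i+1}·y_i), indices taken mod 6.
Cross-terms: 2, 528, -20, -21, -14, 47  ⇒  Σ = 522
Area = |Σ|/2 = 261.
Hole:
Apply the shoelace (surveyor's) formula: 2A = Σ (x_i·y_{i+1} − x_{i+1}·y_i), indices taken mod 4.
Σ = (16) + (33) + (-5) + (-22) = 22
Area = |Σ|/2 = 11.
Net area = 261 − 11 = 250.

250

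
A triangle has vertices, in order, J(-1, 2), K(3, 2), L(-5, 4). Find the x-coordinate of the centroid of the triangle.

Apply the shoelace (surveyor's) formula. First the cross-terms c_i = x_i·y_{i+1} − x_{i+1}·y_i:
  -8, 22, -6  ⇒  2A = 8, A = 4.
Then Σ (x_i + x_{i+1})·c_i = -24, so x̄ = -24 / (6·4) = -1.

-1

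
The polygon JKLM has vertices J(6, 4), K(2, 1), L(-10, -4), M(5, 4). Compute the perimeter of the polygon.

|JK| = √((-4)² + (-3)²) = √25 = 5
|KL| = √((-12)² + (-5)²) = √169 = 13
|LM| = √((15)² + (8)²) = √289 = 17
|MJ| = √((1)² + (0)²) = √1 = 1
Perimeter = 5 + 13 + 17 + 1 = 36.

36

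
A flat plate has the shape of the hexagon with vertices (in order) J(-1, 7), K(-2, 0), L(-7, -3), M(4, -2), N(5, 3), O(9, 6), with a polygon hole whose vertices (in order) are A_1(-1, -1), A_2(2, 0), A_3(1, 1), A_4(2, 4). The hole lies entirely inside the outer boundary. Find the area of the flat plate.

Outer boundary:
Apply the shoelace (surveyor's) formula: 2A = Σ (x_i·y_{i+1} − x_{i+1}·y_i), indices taken mod 6.
Cross-terms: 14, 6, 26, 22, 3, 69  ⇒  Σ = 140
Area = |Σ|/2 = 70.
Hole:
Apply the surveyor's formula: 2A = Σ (x_i·y_{i+1} − x_{i+1}·y_i), indices taken mod 4.
A_1→A_2: (-1)(0) − (2)(-1) = 2
A_2→A_3: (2)(1) − (1)(0) = 2
A_3→A_4: (1)(4) − (2)(1) = 2
A_4→A_1: (2)(-1) − (-1)(4) = 2
Σ = 8
Area = |Σ|/2 = 4.
Net area = 70 − 4 = 66.

66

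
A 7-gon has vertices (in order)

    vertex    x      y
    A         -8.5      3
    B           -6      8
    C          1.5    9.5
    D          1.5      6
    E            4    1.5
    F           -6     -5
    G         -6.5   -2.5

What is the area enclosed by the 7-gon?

107.625

Apply the shoelace (surveyor's) formula: 2A = Σ (x_i·y_{i+1} − x_{i+1}·y_i), indices taken mod 7.
A→B: (-8.5)(8) − (-6)(3) = -50
B→C: (-6)(9.5) − (1.5)(8) = -69
C→D: (1.5)(6) − (1.5)(9.5) = -5.25
D→E: (1.5)(1.5) − (4)(6) = -21.75
E→F: (4)(-5) − (-6)(1.5) = -11
F→G: (-6)(-2.5) − (-6.5)(-5) = -17.5
G→A: (-6.5)(3) − (-8.5)(-2.5) = -40.75
Σ = -215.25
Area = |Σ|/2 = 107.625.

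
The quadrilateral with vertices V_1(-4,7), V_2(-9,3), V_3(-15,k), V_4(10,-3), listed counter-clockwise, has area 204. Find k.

-11

The doubled signed area Σ (x_i y_{i+1} − x_{i+1} y_i) is linear in k.
With k=0 it equals 199; the coefficient of k is -19 (from the two edges through V_3).
So -19·k + 199 = 2·204 = 408 ⇒ k = -11.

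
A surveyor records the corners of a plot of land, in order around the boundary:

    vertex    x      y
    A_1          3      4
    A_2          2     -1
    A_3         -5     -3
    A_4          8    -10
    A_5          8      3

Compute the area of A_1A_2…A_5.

Σ = (-11) + (-11) + (74) + (104) + (23) = 179
Area = |Σ|/2 = 89.5.

89.5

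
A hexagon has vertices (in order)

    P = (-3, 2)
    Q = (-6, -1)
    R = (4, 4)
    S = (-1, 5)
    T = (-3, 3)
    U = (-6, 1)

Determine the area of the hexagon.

Apply the shoelace (surveyor's) formula: 2A = Σ (x_i·y_{i+1} − x_{i+1}·y_i), indices taken mod 6.
Σ = (15) + (-20) + (24) + (12) + (15) + (-9) = 37
Area = |Σ|/2 = 18.5.

18.5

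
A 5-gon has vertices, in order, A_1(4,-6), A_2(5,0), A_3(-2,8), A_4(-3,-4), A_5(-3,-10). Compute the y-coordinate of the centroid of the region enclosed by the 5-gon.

Apply the surveyor's formula. First the cross-terms c_i = x_i·y_{i+1} − x_{i+1}·y_i:
  30, 40, 32, 18, 58  ⇒  2A = 178, A = 89.
Then Σ (y_i + y_{i+1})·c_i = -912, so ȳ = -912 / (6·89) = -152/89.

-152/89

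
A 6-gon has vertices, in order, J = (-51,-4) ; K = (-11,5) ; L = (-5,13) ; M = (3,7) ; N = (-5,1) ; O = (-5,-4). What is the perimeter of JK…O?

|JK| = √((40)² + (9)²) = √1681 = 41
|KL| = √((6)² + (8)²) = √100 = 10
|LM| = √((8)² + (-6)²) = √100 = 10
|MN| = √((-8)² + (-6)²) = √100 = 10
|NO| = √((0)² + (-5)²) = √25 = 5
|OJ| = √((-46)² + (0)²) = √2116 = 46
Perimeter = 41 + 10 + 10 + 10 + 5 + 46 = 122.

122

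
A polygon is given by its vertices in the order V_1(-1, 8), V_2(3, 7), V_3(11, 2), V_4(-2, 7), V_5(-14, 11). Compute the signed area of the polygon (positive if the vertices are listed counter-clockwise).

Cross-terms: -31, -71, 81, 76, -101  ⇒  Σ = -46
Signed area = Σ/2 = -23 (negative ⇒ clockwise traversal).

-23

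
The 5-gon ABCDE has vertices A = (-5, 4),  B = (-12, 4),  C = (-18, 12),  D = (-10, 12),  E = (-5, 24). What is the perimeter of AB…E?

58

|AB| = √((-7)² + (0)²) = √49 = 7
|BC| = √((-6)² + (8)²) = √100 = 10
|CD| = √((8)² + (0)²) = √64 = 8
|DE| = √((5)² + (12)²) = √169 = 13
|EA| = √((0)² + (-20)²) = √400 = 20
Perimeter = 7 + 10 + 8 + 13 + 20 = 58.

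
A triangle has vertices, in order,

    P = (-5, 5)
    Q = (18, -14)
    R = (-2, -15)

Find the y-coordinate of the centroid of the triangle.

-8

Apply the shoelace formula. First the cross-terms c_i = x_i·y_{i+1} − x_{i+1}·y_i:
  -20, -298, -85  ⇒  2A = -403, A = -201.5.
Then Σ (y_i + y_{i+1})·c_i = 9672, so ȳ = 9672 / (6·(-201.5)) = -8.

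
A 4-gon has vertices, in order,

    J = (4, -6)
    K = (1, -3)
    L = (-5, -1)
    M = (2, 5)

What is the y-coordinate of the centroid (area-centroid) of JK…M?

-58/231

Apply the surveyor's formula. First the cross-terms c_i = x_i·y_{i+1} − x_{i+1}·y_i:
  -6, -16, -23, -32  ⇒  2A = -77, A = -38.5.
Then Σ (y_i + y_{i+1})·c_i = 58, so ȳ = 58 / (6·(-38.5)) = -58/231.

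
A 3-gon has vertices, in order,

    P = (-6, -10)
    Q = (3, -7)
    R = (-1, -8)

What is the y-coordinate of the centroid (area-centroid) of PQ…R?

-25/3

Apply the surveyor's formula. First the cross-terms c_i = x_i·y_{i+1} − x_{i+1}·y_i:
  72, -31, -38  ⇒  2A = 3, A = 1.5.
Then Σ (y_i + y_{i+1})·c_i = -75, so ȳ = -75 / (6·1.5) = -25/3.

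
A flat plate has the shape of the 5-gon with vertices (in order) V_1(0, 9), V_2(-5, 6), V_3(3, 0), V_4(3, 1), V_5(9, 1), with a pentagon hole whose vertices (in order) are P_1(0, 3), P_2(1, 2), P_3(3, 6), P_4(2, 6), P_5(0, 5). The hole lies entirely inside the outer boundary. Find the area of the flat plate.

46

Outer boundary:
Apply the shoelace formula: 2A = Σ (x_i·y_{i+1} − x_{i+1}·y_i), indices taken mod 5.
V_1→V_2: (0)(6) − (-5)(9) = 45
V_2→V_3: (-5)(0) − (3)(6) = -18
V_3→V_4: (3)(1) − (3)(0) = 3
V_4→V_5: (3)(1) − (9)(1) = -6
V_5→V_1: (9)(9) − (0)(1) = 81
Σ = 105
Area = |Σ|/2 = 52.5.
Hole:
Apply the surveyor's formula: 2A = Σ (x_i·y_{i+1} − x_{i+1}·y_i), indices taken mod 5.
Cross-terms: -3, 0, 6, 10, 0  ⇒  Σ = 13
Area = |Σ|/2 = 6.5.
Net area = 52.5 − 6.5 = 46.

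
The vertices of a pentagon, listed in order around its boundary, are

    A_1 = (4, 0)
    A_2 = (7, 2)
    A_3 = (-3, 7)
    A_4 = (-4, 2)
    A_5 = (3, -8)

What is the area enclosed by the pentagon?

Apply the shoelace (surveyor's) formula: 2A = Σ (x_i·y_{i+1} − x_{i+1}·y_i), indices taken mod 5.
Σ = (8) + (55) + (22) + (26) + (32) = 143
Area = |Σ|/2 = 71.5.

71.5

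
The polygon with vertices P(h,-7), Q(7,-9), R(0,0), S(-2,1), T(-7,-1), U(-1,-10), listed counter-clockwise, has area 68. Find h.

2

The doubled signed area Σ (x_i y_{i+1} − x_{i+1} y_i) is linear in h.
With h=0 it equals 134; the coefficient of h is 1 (from the two edges through P).
So 1·h + 134 = 2·68 = 136 ⇒ h = 2.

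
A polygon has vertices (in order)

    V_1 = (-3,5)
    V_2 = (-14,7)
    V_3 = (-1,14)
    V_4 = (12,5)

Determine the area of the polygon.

119

Σ = (49) + (-189) + (-173) + (75) = -238
Area = |Σ|/2 = 119.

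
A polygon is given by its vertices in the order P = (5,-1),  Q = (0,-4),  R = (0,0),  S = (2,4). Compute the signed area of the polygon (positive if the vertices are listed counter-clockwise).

Apply Gauss's area formula: 2A = Σ (x_i·y_{i+1} − x_{i+1}·y_i), indices taken mod 4.
Σ = (-20) + (0) + (0) + (-22) = -42
Signed area = Σ/2 = -21 (negative ⇒ clockwise traversal).

-21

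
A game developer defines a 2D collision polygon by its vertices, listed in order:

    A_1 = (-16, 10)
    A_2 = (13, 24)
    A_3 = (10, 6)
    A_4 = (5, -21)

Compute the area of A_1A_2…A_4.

601

Apply the shoelace formula: 2A = Σ (x_i·y_{i+1} − x_{i+1}·y_i), indices taken mod 4.
A_1→A_2: (-16)(24) − (13)(10) = -514
A_2→A_3: (13)(6) − (10)(24) = -162
A_3→A_4: (10)(-21) − (5)(6) = -240
A_4→A_1: (5)(10) − (-16)(-21) = -286
Σ = -1202
Area = |Σ|/2 = 601.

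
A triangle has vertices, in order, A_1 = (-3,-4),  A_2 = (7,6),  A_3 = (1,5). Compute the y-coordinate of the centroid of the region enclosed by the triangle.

Apply the surveyor's formula. First the cross-terms c_i = x_i·y_{i+1} − x_{i+1}·y_i:
  10, 29, 11  ⇒  2A = 50, A = 25.
Then Σ (y_i + y_{i+1})·c_i = 350, so ȳ = 350 / (6·25) = 7/3.

7/3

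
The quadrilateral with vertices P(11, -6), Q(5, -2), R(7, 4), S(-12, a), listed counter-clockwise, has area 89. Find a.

The doubled signed area Σ (x_i y_{i+1} − x_{i+1} y_i) is linear in a.
With a=0 it equals 162; the coefficient of a is -4 (from the two edges through S).
So -4·a + 162 = 2·89 = 178 ⇒ a = -4.

-4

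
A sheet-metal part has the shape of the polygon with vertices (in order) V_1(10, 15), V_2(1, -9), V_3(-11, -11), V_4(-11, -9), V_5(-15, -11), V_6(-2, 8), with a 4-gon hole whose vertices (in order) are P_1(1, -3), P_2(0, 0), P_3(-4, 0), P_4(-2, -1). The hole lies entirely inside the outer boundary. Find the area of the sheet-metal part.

246

Outer boundary:
Apply the surveyor's formula: 2A = Σ (x_i·y_{i+1} − x_{i+1}·y_i), indices taken mod 6.
Cross-terms: -105, -110, -22, -14, -142, -110  ⇒  Σ = -503
Area = |Σ|/2 = 251.5.
Hole:
P_1→P_2: (1)(0) − (0)(-3) = 0
P_2→P_3: (0)(0) − (-4)(0) = 0
P_3→P_4: (-4)(-1) − (-2)(0) = 4
P_4→P_1: (-2)(-3) − (1)(-1) = 7
Σ = 11
Area = |Σ|/2 = 5.5.
Net area = 251.5 − 5.5 = 246.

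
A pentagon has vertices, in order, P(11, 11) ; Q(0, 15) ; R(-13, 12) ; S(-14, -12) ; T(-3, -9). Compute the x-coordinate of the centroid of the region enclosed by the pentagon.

Apply the shoelace formula. First the cross-terms c_i = x_i·y_{i+1} − x_{i+1}·y_i:
  165, 195, 324, 90, 66  ⇒  2A = 840, A = 420.
Then Σ (x_i + x_{i+1})·c_i = -10470, so x̄ = -10470 / (6·420) = -349/84.

-349/84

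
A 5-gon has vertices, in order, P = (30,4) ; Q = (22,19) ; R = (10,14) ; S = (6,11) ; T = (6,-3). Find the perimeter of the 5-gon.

74

|PQ| = √((-8)² + (15)²) = √289 = 17
|QR| = √((-12)² + (-5)²) = √169 = 13
|RS| = √((-4)² + (-3)²) = √25 = 5
|ST| = √((0)² + (-14)²) = √196 = 14
|TP| = √((24)² + (7)²) = √625 = 25
Perimeter = 17 + 13 + 5 + 14 + 25 = 74.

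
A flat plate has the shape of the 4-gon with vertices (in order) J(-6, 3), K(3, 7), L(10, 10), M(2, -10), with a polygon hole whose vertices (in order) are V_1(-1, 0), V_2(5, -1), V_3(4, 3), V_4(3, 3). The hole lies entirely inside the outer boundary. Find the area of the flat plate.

119.5

Outer boundary:
Cross-terms: -51, -40, -120, -54  ⇒  Σ = -265
Area = |Σ|/2 = 132.5.
Hole:
V_1→V_2: (-1)(-1) − (5)(0) = 1
V_2→V_3: (5)(3) − (4)(-1) = 19
V_3→V_4: (4)(3) − (3)(3) = 3
V_4→V_1: (3)(0) − (-1)(3) = 3
Σ = 26
Area = |Σ|/2 = 13.
Net area = 132.5 − 13 = 119.5.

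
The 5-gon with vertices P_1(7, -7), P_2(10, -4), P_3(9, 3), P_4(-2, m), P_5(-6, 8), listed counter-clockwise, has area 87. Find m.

6

Write out the shoelace sum; only the two edges meeting at P_4 involve m:
2·Area = [(9·m − (-2)·3) + ((-2)·8 − (-6)·m)] + 94
       = 15·m + 84 = 174
⇒ m = 6.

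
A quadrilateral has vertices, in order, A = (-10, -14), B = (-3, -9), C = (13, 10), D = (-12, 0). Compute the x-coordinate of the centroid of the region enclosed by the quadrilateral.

Apply the shoelace (surveyor's) formula. First the cross-terms c_i = x_i·y_{i+1} − x_{i+1}·y_i:
  48, 87, 120, 168  ⇒  2A = 423, A = 211.5.
Then Σ (x_i + x_{i+1})·c_i = -3330, so x̄ = -3330 / (6·211.5) = -370/141.

-370/141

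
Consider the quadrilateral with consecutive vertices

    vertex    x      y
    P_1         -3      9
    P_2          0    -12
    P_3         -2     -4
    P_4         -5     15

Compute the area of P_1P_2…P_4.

19

Cross-terms: 36, -24, -50, 0  ⇒  Σ = -38
Area = |Σ|/2 = 19.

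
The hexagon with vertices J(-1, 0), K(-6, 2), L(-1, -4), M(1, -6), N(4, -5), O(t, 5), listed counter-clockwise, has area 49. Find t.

Write out the shoelace sum; only the two edges meeting at O involve t:
2·Area = [(4·5 − t·(-5)) + (t·0 − (-1)·5)] + 53
       = 5·t + 78 = 98
⇒ t = 4.

4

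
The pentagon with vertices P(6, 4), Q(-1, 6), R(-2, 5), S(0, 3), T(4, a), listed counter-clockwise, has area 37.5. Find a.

Write out the shoelace sum; only the two edges meeting at T involve a:
2·Area = [(0·a − 4·3) + (4·4 − 6·a)] + 41
       = -6·a + 45 = 75
⇒ a = -5.

-5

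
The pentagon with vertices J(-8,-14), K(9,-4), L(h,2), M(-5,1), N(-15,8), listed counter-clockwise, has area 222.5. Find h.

Write out the shoelace sum; only the two edges meeting at L involve h:
2·Area = [(9·2 − h·(-4)) + (h·1 − (-5)·2)] + 407
       = 5·h + 435 = 445
⇒ h = 2.

2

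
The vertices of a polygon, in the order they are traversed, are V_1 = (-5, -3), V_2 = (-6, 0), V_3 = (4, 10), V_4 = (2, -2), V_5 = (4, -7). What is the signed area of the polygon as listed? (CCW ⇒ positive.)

Apply Gauss's area formula: 2A = Σ (x_i·y_{i+1} − x_{i+1}·y_i), indices taken mod 5.
Σ = (-18) + (-60) + (-28) + (-6) + (-47) = -159
Signed area = Σ/2 = -79.5 (negative ⇒ clockwise traversal).

-79.5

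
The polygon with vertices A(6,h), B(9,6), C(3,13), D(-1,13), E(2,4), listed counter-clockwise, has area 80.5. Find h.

-4

The doubled signed area Σ (x_i y_{i+1} − x_{i+1} y_i) is linear in h.
With h=0 it equals 133; the coefficient of h is -7 (from the two edges through A).
So -7·h + 133 = 2·80.5 = 161 ⇒ h = -4.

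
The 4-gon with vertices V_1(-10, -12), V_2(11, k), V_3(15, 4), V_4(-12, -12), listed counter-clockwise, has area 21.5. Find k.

1

Write out the shoelace sum; only the two edges meeting at V_2 involve k:
2·Area = [((-10)·k − 11·(-12)) + (11·4 − 15·k)] + -108
       = -25·k + 68 = 43
⇒ k = 1.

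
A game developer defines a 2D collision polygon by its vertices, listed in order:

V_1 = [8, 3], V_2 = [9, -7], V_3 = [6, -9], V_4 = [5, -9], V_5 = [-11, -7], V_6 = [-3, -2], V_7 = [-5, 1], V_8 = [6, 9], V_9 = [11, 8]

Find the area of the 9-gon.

Apply the shoelace (surveyor's) formula: 2A = Σ (x_i·y_{i+1} − x_{i+1}·y_i), indices taken mod 9.
V_1→V_2: (8)(-7) − (9)(3) = -83
V_2→V_3: (9)(-9) − (6)(-7) = -39
V_3→V_4: (6)(-9) − (5)(-9) = -9
V_4→V_5: (5)(-7) − (-11)(-9) = -134
V_5→V_6: (-11)(-2) − (-3)(-7) = 1
V_6→V_7: (-3)(1) − (-5)(-2) = -13
V_7→V_8: (-5)(9) − (6)(1) = -51
V_8→V_9: (6)(8) − (11)(9) = -51
V_9→V_1: (11)(3) − (8)(8) = -31
Σ = -410
Area = |Σ|/2 = 205.

205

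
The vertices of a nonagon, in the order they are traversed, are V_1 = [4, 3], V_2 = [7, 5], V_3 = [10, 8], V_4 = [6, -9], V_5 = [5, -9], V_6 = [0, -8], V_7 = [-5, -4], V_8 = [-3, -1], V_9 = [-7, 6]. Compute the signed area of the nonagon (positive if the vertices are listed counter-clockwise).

-149.5

V_1→V_2: (4)(5) − (7)(3) = -1
V_2→V_3: (7)(8) − (10)(5) = 6
V_3→V_4: (10)(-9) − (6)(8) = -138
V_4→V_5: (6)(-9) − (5)(-9) = -9
V_5→V_6: (5)(-8) − (0)(-9) = -40
V_6→V_7: (0)(-4) − (-5)(-8) = -40
V_7→V_8: (-5)(-1) − (-3)(-4) = -7
V_8→V_9: (-3)(6) − (-7)(-1) = -25
V_9→V_1: (-7)(3) − (4)(6) = -45
Σ = -299
Signed area = Σ/2 = -149.5 (negative ⇒ clockwise traversal).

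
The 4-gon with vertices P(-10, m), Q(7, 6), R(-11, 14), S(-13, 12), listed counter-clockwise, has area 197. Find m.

The doubled signed area Σ (x_i y_{i+1} − x_{i+1} y_i) is linear in m.
With m=0 it equals 274; the coefficient of m is -20 (from the two edges through P).
So -20·m + 274 = 2·197 = 394 ⇒ m = -6.

-6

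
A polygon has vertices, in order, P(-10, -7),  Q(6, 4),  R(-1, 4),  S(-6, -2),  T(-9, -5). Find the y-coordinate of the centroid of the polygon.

Apply the surveyor's formula. First the cross-terms c_i = x_i·y_{i+1} − x_{i+1}·y_i:
  2, 28, 26, 12, 13  ⇒  2A = 81, A = 40.5.
Then Σ (y_i + y_{i+1})·c_i = 30, so ȳ = 30 / (6·40.5) = 10/81.

10/81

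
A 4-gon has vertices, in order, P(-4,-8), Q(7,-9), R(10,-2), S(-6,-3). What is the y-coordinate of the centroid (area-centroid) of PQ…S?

-431/81

Apply the shoelace (surveyor's) formula. First the cross-terms c_i = x_i·y_{i+1} − x_{i+1}·y_i:
  92, 76, -42, 36  ⇒  2A = 162, A = 81.
Then Σ (y_i + y_{i+1})·c_i = -2586, so ȳ = -2586 / (6·81) = -431/81.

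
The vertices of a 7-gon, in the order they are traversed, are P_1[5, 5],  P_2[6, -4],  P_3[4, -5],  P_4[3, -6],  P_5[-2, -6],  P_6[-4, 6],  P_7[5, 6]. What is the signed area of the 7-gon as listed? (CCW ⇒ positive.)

-99

Σ = (-50) + (-14) + (-9) + (-30) + (-36) + (-54) + (-5) = -198
Signed area = Σ/2 = -99 (negative ⇒ clockwise traversal).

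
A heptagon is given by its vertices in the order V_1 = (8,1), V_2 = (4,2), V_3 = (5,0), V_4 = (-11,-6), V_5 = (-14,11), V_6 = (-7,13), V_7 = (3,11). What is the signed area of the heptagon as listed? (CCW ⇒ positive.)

Apply the shoelace (surveyor's) formula: 2A = Σ (x_i·y_{i+1} − x_{i+1}·y_i), indices taken mod 7.
V_1→V_2: (8)(2) − (4)(1) = 12
V_2→V_3: (4)(0) − (5)(2) = -10
V_3→V_4: (5)(-6) − (-11)(0) = -30
V_4→V_5: (-11)(11) − (-14)(-6) = -205
V_5→V_6: (-14)(13) − (-7)(11) = -105
V_6→V_7: (-7)(11) − (3)(13) = -116
V_7→V_1: (3)(1) − (8)(11) = -85
Σ = -539
Signed area = Σ/2 = -269.5 (negative ⇒ clockwise traversal).

-269.5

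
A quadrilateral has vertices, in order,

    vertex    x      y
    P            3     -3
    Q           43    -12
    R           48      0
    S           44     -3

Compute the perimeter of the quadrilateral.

100

|PQ| = √((40)² + (-9)²) = √1681 = 41
|QR| = √((5)² + (12)²) = √169 = 13
|RS| = √((-4)² + (-3)²) = √25 = 5
|SP| = √((-41)² + (0)²) = √1681 = 41
Perimeter = 41 + 13 + 5 + 41 = 100.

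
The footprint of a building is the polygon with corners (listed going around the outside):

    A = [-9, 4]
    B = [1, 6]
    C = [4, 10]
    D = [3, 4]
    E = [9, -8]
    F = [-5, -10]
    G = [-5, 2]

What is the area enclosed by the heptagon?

169

Apply the shoelace (surveyor's) formula: 2A = Σ (x_i·y_{i+1} − x_{i+1}·y_i), indices taken mod 7.
Σ = (-58) + (-14) + (-14) + (-60) + (-130) + (-60) + (-2) = -338
Area = |Σ|/2 = 169.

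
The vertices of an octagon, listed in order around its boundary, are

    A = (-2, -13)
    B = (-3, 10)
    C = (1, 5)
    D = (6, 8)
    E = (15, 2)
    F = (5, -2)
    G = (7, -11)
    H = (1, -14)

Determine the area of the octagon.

Apply the shoelace (surveyor's) formula: 2A = Σ (x_i·y_{i+1} − x_{i+1}·y_i), indices taken mod 8.
A→B: (-2)(10) − (-3)(-13) = -59
B→C: (-3)(5) − (1)(10) = -25
C→D: (1)(8) − (6)(5) = -22
D→E: (6)(2) − (15)(8) = -108
E→F: (15)(-2) − (5)(2) = -40
F→G: (5)(-11) − (7)(-2) = -41
G→H: (7)(-14) − (1)(-11) = -87
H→A: (1)(-13) − (-2)(-14) = -41
Σ = -423
Area = |Σ|/2 = 211.5.

211.5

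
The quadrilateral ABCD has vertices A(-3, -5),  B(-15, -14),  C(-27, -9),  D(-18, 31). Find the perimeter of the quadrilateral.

|AB| = √((-12)² + (-9)²) = √225 = 15
|BC| = √((-12)² + (5)²) = √169 = 13
|CD| = √((9)² + (40)²) = √1681 = 41
|DA| = √((15)² + (-36)²) = √1521 = 39
Perimeter = 15 + 13 + 41 + 39 = 108.

108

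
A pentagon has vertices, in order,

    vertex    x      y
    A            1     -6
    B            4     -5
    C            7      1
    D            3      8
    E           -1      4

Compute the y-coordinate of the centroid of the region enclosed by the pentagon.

Apply the surveyor's formula. First the cross-terms c_i = x_i·y_{i+1} − x_{i+1}·y_i:
  19, 39, 53, 20, 2  ⇒  2A = 133, A = 66.5.
Then Σ (y_i + y_{i+1})·c_i = 348, so ȳ = 348 / (6·66.5) = 116/133.

116/133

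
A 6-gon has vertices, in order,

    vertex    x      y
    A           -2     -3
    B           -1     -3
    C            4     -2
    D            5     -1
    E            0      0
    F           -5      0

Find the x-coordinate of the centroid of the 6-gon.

Apply the shoelace formula. First the cross-terms c_i = x_i·y_{i+1} − x_{i+1}·y_i:
  3, 14, 6, 0, 0, 15  ⇒  2A = 38, A = 19.
Then Σ (x_i + x_{i+1})·c_i = -18, so x̄ = -18 / (6·19) = -3/19.

-3/19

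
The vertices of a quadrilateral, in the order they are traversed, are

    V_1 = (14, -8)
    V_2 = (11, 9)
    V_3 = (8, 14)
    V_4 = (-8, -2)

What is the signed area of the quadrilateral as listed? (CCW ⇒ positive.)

242

V_1→V_2: (14)(9) − (11)(-8) = 214
V_2→V_3: (11)(14) − (8)(9) = 82
V_3→V_4: (8)(-2) − (-8)(14) = 96
V_4→V_1: (-8)(-8) − (14)(-2) = 92
Σ = 484
Signed area = Σ/2 = 242 (positive ⇒ counter-clockwise traversal).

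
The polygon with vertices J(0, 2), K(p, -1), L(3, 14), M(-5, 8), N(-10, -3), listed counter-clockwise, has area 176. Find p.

15

The doubled signed area Σ (x_i y_{i+1} − x_{i+1} y_i) is linear in p.
With p=0 it equals 172; the coefficient of p is 12 (from the two edges through K).
So 12·p + 172 = 2·176 = 352 ⇒ p = 15.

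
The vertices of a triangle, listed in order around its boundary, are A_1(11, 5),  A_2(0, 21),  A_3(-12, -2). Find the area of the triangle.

222.5

Apply the shoelace (surveyor's) formula: 2A = Σ (x_i·y_{i+1} − x_{i+1}·y_i), indices taken mod 3.
Σ = (231) + (252) + (-38) = 445
Area = |Σ|/2 = 222.5.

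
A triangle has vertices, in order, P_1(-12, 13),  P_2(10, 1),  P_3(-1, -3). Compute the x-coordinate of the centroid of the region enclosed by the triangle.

-1

Apply the surveyor's formula. First the cross-terms c_i = x_i·y_{i+1} − x_{i+1}·y_i:
  -142, -29, -49  ⇒  2A = -220, A = -110.
Then Σ (x_i + x_{i+1})·c_i = 660, so x̄ = 660 / (6·(-110)) = -1.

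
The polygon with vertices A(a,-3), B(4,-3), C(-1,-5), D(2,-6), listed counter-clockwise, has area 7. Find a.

Write out the shoelace sum; only the two edges meeting at A involve a:
2·Area = [(2·(-3) − a·(-6)) + (a·(-3) − 4·(-3))] + -7
       = 3·a + -1 = 14
⇒ a = 5.

5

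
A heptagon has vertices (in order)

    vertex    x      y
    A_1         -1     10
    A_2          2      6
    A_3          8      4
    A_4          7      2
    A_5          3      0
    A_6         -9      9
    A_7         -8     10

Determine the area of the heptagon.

Apply Gauss's area formula: 2A = Σ (x_i·y_{i+1} − x_{i+1}·y_i), indices taken mod 7.
Σ = (-26) + (-40) + (-12) + (-6) + (27) + (-18) + (-70) = -145
Area = |Σ|/2 = 72.5.

72.5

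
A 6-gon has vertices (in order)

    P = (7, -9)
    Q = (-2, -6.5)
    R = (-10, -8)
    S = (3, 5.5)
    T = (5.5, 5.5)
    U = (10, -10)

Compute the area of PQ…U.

Apply the shoelace formula: 2A = Σ (x_i·y_{i+1} − x_{i+1}·y_i), indices taken mod 6.
Σ = (-63.5) + (-49) + (-31) + (-13.75) + (-110) + (-20) = -287.25
Area = |Σ|/2 = 143.625.

143.625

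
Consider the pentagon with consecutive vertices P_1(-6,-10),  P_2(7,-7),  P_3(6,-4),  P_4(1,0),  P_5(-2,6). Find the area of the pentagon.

Apply Gauss's area formula: 2A = Σ (x_i·y_{i+1} − x_{i+1}·y_i), indices taken mod 5.
Σ = (112) + (14) + (4) + (6) + (56) = 192
Area = |Σ|/2 = 96.

96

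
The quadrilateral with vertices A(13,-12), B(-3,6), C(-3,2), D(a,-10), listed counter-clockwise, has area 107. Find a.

Write out the shoelace sum; only the two edges meeting at D involve a:
2·Area = [((-3)·(-10) − a·2) + (a·(-12) − 13·(-10))] + 54
       = -14·a + 214 = 214
⇒ a = 0.

0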